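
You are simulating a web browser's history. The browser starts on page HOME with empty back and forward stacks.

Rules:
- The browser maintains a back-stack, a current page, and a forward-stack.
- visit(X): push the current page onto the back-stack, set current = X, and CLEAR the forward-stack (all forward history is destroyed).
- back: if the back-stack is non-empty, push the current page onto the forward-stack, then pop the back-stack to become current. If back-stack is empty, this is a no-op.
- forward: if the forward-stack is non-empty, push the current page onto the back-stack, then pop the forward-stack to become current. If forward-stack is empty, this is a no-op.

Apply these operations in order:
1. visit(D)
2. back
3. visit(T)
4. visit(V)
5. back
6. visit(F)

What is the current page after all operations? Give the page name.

After 1 (visit(D)): cur=D back=1 fwd=0
After 2 (back): cur=HOME back=0 fwd=1
After 3 (visit(T)): cur=T back=1 fwd=0
After 4 (visit(V)): cur=V back=2 fwd=0
After 5 (back): cur=T back=1 fwd=1
After 6 (visit(F)): cur=F back=2 fwd=0

Answer: F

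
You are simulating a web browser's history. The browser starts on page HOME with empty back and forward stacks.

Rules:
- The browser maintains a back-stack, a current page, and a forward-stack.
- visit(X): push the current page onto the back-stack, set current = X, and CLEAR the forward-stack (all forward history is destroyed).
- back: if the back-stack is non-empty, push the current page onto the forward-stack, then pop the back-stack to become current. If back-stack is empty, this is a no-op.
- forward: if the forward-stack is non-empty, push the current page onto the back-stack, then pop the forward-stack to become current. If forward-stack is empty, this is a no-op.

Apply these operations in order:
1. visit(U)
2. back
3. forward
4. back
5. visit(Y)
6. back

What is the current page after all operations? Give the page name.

After 1 (visit(U)): cur=U back=1 fwd=0
After 2 (back): cur=HOME back=0 fwd=1
After 3 (forward): cur=U back=1 fwd=0
After 4 (back): cur=HOME back=0 fwd=1
After 5 (visit(Y)): cur=Y back=1 fwd=0
After 6 (back): cur=HOME back=0 fwd=1

Answer: HOME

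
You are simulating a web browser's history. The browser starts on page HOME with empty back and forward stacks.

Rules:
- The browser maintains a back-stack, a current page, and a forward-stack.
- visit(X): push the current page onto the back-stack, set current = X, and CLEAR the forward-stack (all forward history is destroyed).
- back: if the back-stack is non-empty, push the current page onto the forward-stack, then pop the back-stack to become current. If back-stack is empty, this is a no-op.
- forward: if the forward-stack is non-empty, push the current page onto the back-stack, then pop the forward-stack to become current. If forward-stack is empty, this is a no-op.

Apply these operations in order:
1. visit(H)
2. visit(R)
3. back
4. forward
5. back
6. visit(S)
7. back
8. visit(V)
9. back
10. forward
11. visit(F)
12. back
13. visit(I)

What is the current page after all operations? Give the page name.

After 1 (visit(H)): cur=H back=1 fwd=0
After 2 (visit(R)): cur=R back=2 fwd=0
After 3 (back): cur=H back=1 fwd=1
After 4 (forward): cur=R back=2 fwd=0
After 5 (back): cur=H back=1 fwd=1
After 6 (visit(S)): cur=S back=2 fwd=0
After 7 (back): cur=H back=1 fwd=1
After 8 (visit(V)): cur=V back=2 fwd=0
After 9 (back): cur=H back=1 fwd=1
After 10 (forward): cur=V back=2 fwd=0
After 11 (visit(F)): cur=F back=3 fwd=0
After 12 (back): cur=V back=2 fwd=1
After 13 (visit(I)): cur=I back=3 fwd=0

Answer: I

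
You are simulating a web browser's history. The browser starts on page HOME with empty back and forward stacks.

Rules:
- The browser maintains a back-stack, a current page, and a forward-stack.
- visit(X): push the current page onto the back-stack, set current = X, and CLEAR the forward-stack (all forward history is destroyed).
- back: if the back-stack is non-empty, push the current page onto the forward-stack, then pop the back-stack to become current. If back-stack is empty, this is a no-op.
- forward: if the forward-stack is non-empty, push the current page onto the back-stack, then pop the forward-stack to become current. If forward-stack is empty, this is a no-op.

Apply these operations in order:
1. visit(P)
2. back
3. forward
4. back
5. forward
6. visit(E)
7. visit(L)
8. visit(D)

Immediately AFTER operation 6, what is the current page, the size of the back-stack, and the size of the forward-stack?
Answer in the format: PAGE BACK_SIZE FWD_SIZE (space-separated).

After 1 (visit(P)): cur=P back=1 fwd=0
After 2 (back): cur=HOME back=0 fwd=1
After 3 (forward): cur=P back=1 fwd=0
After 4 (back): cur=HOME back=0 fwd=1
After 5 (forward): cur=P back=1 fwd=0
After 6 (visit(E)): cur=E back=2 fwd=0

E 2 0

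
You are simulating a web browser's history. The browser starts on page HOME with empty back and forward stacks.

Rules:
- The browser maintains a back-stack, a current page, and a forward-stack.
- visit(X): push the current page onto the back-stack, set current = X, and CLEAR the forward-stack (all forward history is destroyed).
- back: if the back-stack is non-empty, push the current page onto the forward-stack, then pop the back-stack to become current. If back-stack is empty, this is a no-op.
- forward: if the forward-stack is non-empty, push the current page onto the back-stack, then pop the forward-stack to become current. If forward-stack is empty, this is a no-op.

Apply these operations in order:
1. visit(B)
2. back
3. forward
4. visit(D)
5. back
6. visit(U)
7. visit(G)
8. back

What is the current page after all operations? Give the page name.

After 1 (visit(B)): cur=B back=1 fwd=0
After 2 (back): cur=HOME back=0 fwd=1
After 3 (forward): cur=B back=1 fwd=0
After 4 (visit(D)): cur=D back=2 fwd=0
After 5 (back): cur=B back=1 fwd=1
After 6 (visit(U)): cur=U back=2 fwd=0
After 7 (visit(G)): cur=G back=3 fwd=0
After 8 (back): cur=U back=2 fwd=1

Answer: U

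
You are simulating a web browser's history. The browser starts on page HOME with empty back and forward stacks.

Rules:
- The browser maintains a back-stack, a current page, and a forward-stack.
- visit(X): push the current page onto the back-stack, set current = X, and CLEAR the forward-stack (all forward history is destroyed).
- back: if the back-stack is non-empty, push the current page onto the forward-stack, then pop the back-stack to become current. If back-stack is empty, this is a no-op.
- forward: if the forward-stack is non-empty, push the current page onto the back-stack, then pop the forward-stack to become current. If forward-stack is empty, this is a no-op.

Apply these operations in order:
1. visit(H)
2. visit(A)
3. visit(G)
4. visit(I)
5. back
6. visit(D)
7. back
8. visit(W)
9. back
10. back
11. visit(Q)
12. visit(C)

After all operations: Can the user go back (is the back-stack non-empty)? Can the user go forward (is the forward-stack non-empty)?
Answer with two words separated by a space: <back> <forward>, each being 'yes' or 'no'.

After 1 (visit(H)): cur=H back=1 fwd=0
After 2 (visit(A)): cur=A back=2 fwd=0
After 3 (visit(G)): cur=G back=3 fwd=0
After 4 (visit(I)): cur=I back=4 fwd=0
After 5 (back): cur=G back=3 fwd=1
After 6 (visit(D)): cur=D back=4 fwd=0
After 7 (back): cur=G back=3 fwd=1
After 8 (visit(W)): cur=W back=4 fwd=0
After 9 (back): cur=G back=3 fwd=1
After 10 (back): cur=A back=2 fwd=2
After 11 (visit(Q)): cur=Q back=3 fwd=0
After 12 (visit(C)): cur=C back=4 fwd=0

Answer: yes no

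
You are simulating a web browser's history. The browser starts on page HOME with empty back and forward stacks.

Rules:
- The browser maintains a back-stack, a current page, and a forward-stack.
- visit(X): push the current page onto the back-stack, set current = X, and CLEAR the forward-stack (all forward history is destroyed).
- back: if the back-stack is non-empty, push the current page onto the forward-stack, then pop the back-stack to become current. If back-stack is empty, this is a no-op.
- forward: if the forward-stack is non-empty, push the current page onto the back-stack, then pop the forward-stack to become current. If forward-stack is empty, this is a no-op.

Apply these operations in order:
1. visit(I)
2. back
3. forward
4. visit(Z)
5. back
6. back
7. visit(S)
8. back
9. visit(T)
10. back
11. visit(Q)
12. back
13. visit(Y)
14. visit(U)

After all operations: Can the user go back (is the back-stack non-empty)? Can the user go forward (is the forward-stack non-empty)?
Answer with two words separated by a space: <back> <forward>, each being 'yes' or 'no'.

Answer: yes no

Derivation:
After 1 (visit(I)): cur=I back=1 fwd=0
After 2 (back): cur=HOME back=0 fwd=1
After 3 (forward): cur=I back=1 fwd=0
After 4 (visit(Z)): cur=Z back=2 fwd=0
After 5 (back): cur=I back=1 fwd=1
After 6 (back): cur=HOME back=0 fwd=2
After 7 (visit(S)): cur=S back=1 fwd=0
After 8 (back): cur=HOME back=0 fwd=1
After 9 (visit(T)): cur=T back=1 fwd=0
After 10 (back): cur=HOME back=0 fwd=1
After 11 (visit(Q)): cur=Q back=1 fwd=0
After 12 (back): cur=HOME back=0 fwd=1
After 13 (visit(Y)): cur=Y back=1 fwd=0
After 14 (visit(U)): cur=U back=2 fwd=0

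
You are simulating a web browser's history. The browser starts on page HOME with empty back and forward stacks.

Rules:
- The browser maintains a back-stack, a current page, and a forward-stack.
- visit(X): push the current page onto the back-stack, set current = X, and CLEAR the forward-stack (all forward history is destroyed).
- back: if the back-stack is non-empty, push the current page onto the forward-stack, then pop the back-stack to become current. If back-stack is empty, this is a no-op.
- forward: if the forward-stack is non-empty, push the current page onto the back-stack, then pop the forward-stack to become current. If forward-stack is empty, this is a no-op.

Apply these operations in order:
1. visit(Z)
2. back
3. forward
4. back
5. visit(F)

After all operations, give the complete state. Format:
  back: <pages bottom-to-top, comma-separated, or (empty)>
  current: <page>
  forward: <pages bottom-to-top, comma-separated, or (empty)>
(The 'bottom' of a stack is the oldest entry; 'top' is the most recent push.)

Answer: back: HOME
current: F
forward: (empty)

Derivation:
After 1 (visit(Z)): cur=Z back=1 fwd=0
After 2 (back): cur=HOME back=0 fwd=1
After 3 (forward): cur=Z back=1 fwd=0
After 4 (back): cur=HOME back=0 fwd=1
After 5 (visit(F)): cur=F back=1 fwd=0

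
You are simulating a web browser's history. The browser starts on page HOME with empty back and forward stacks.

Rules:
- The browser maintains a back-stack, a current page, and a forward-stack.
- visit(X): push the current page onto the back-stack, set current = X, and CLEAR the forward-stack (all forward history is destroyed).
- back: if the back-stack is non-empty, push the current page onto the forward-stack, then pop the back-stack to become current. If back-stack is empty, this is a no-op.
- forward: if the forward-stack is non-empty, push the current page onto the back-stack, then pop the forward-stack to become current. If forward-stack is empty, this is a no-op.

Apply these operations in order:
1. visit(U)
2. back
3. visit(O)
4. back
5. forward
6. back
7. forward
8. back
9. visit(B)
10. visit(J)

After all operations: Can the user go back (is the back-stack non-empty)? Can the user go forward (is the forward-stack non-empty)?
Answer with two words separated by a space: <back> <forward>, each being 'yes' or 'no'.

After 1 (visit(U)): cur=U back=1 fwd=0
After 2 (back): cur=HOME back=0 fwd=1
After 3 (visit(O)): cur=O back=1 fwd=0
After 4 (back): cur=HOME back=0 fwd=1
After 5 (forward): cur=O back=1 fwd=0
After 6 (back): cur=HOME back=0 fwd=1
After 7 (forward): cur=O back=1 fwd=0
After 8 (back): cur=HOME back=0 fwd=1
After 9 (visit(B)): cur=B back=1 fwd=0
After 10 (visit(J)): cur=J back=2 fwd=0

Answer: yes no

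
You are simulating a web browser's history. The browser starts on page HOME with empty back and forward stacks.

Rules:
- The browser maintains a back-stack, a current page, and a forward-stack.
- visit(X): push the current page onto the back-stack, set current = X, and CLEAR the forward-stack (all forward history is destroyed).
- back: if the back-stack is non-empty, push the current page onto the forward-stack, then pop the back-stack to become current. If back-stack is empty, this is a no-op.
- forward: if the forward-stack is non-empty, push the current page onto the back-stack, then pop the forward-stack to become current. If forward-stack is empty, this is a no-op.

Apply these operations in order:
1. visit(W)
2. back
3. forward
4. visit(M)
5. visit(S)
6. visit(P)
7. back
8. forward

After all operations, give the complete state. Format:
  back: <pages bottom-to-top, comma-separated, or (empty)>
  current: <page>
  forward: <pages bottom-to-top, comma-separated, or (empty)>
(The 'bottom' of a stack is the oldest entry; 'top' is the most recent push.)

Answer: back: HOME,W,M,S
current: P
forward: (empty)

Derivation:
After 1 (visit(W)): cur=W back=1 fwd=0
After 2 (back): cur=HOME back=0 fwd=1
After 3 (forward): cur=W back=1 fwd=0
After 4 (visit(M)): cur=M back=2 fwd=0
After 5 (visit(S)): cur=S back=3 fwd=0
After 6 (visit(P)): cur=P back=4 fwd=0
After 7 (back): cur=S back=3 fwd=1
After 8 (forward): cur=P back=4 fwd=0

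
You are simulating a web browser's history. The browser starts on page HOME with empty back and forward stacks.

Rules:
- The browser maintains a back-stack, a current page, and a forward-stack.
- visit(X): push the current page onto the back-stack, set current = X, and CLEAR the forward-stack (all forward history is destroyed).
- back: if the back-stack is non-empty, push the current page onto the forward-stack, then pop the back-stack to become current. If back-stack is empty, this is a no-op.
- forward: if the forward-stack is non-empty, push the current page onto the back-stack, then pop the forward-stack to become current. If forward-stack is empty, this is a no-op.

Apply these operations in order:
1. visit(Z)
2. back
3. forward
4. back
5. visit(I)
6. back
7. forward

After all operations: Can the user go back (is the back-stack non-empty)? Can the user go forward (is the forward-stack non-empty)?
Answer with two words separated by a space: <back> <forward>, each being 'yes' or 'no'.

Answer: yes no

Derivation:
After 1 (visit(Z)): cur=Z back=1 fwd=0
After 2 (back): cur=HOME back=0 fwd=1
After 3 (forward): cur=Z back=1 fwd=0
After 4 (back): cur=HOME back=0 fwd=1
After 5 (visit(I)): cur=I back=1 fwd=0
After 6 (back): cur=HOME back=0 fwd=1
After 7 (forward): cur=I back=1 fwd=0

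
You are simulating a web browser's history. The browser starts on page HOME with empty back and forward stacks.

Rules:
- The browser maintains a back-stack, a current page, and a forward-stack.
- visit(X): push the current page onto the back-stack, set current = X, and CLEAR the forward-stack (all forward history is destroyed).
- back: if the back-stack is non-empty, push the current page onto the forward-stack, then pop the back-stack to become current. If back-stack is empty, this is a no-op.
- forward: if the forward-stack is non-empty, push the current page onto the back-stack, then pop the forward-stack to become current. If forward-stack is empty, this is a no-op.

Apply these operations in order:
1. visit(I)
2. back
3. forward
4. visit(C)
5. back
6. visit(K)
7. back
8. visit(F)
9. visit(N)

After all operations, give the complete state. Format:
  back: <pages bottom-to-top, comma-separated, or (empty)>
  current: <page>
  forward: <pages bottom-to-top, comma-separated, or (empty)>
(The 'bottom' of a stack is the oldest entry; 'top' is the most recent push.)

Answer: back: HOME,I,F
current: N
forward: (empty)

Derivation:
After 1 (visit(I)): cur=I back=1 fwd=0
After 2 (back): cur=HOME back=0 fwd=1
After 3 (forward): cur=I back=1 fwd=0
After 4 (visit(C)): cur=C back=2 fwd=0
After 5 (back): cur=I back=1 fwd=1
After 6 (visit(K)): cur=K back=2 fwd=0
After 7 (back): cur=I back=1 fwd=1
After 8 (visit(F)): cur=F back=2 fwd=0
After 9 (visit(N)): cur=N back=3 fwd=0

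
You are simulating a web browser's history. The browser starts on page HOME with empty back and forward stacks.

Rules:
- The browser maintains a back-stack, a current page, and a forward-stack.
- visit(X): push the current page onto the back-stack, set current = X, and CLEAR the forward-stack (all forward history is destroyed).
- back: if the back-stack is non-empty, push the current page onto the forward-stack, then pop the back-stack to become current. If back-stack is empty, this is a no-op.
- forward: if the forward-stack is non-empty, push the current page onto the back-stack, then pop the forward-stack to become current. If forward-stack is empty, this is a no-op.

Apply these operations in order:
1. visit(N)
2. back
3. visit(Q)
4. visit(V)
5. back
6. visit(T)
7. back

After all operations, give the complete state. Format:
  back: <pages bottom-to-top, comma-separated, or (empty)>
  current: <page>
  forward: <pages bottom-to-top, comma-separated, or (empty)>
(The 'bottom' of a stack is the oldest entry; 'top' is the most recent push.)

Answer: back: HOME
current: Q
forward: T

Derivation:
After 1 (visit(N)): cur=N back=1 fwd=0
After 2 (back): cur=HOME back=0 fwd=1
After 3 (visit(Q)): cur=Q back=1 fwd=0
After 4 (visit(V)): cur=V back=2 fwd=0
After 5 (back): cur=Q back=1 fwd=1
After 6 (visit(T)): cur=T back=2 fwd=0
After 7 (back): cur=Q back=1 fwd=1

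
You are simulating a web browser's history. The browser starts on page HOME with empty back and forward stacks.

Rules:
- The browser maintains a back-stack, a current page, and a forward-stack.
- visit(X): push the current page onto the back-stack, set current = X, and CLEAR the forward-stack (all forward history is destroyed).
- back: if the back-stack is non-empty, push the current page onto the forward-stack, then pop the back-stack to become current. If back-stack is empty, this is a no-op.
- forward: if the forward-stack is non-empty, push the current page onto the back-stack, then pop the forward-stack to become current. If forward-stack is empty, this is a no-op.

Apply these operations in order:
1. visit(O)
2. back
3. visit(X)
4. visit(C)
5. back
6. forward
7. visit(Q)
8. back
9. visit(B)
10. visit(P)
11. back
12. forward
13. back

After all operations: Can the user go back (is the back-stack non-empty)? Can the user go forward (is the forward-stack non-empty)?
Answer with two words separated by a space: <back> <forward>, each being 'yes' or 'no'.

After 1 (visit(O)): cur=O back=1 fwd=0
After 2 (back): cur=HOME back=0 fwd=1
After 3 (visit(X)): cur=X back=1 fwd=0
After 4 (visit(C)): cur=C back=2 fwd=0
After 5 (back): cur=X back=1 fwd=1
After 6 (forward): cur=C back=2 fwd=0
After 7 (visit(Q)): cur=Q back=3 fwd=0
After 8 (back): cur=C back=2 fwd=1
After 9 (visit(B)): cur=B back=3 fwd=0
After 10 (visit(P)): cur=P back=4 fwd=0
After 11 (back): cur=B back=3 fwd=1
After 12 (forward): cur=P back=4 fwd=0
After 13 (back): cur=B back=3 fwd=1

Answer: yes yes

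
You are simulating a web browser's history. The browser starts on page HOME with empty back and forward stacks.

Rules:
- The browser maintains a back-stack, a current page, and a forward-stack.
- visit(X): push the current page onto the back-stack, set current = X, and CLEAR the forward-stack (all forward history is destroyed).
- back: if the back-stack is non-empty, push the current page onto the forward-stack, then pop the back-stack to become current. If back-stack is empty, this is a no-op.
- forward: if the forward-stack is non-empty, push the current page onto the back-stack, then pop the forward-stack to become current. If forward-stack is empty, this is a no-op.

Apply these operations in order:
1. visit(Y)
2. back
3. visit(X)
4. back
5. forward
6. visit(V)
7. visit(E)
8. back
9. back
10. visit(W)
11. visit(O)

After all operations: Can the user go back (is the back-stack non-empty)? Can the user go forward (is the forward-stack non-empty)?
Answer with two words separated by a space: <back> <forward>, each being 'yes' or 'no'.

Answer: yes no

Derivation:
After 1 (visit(Y)): cur=Y back=1 fwd=0
After 2 (back): cur=HOME back=0 fwd=1
After 3 (visit(X)): cur=X back=1 fwd=0
After 4 (back): cur=HOME back=0 fwd=1
After 5 (forward): cur=X back=1 fwd=0
After 6 (visit(V)): cur=V back=2 fwd=0
After 7 (visit(E)): cur=E back=3 fwd=0
After 8 (back): cur=V back=2 fwd=1
After 9 (back): cur=X back=1 fwd=2
After 10 (visit(W)): cur=W back=2 fwd=0
After 11 (visit(O)): cur=O back=3 fwd=0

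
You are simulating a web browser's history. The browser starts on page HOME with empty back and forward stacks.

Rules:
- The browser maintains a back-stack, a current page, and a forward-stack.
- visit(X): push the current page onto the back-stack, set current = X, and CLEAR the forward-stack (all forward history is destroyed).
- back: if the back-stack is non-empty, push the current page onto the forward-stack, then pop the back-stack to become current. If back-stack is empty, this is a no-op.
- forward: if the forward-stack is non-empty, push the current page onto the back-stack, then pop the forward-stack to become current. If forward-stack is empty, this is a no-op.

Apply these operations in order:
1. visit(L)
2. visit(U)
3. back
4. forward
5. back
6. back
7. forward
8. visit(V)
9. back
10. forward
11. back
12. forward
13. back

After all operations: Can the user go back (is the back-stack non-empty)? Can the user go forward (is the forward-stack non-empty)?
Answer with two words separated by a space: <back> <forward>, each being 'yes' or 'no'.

After 1 (visit(L)): cur=L back=1 fwd=0
After 2 (visit(U)): cur=U back=2 fwd=0
After 3 (back): cur=L back=1 fwd=1
After 4 (forward): cur=U back=2 fwd=0
After 5 (back): cur=L back=1 fwd=1
After 6 (back): cur=HOME back=0 fwd=2
After 7 (forward): cur=L back=1 fwd=1
After 8 (visit(V)): cur=V back=2 fwd=0
After 9 (back): cur=L back=1 fwd=1
After 10 (forward): cur=V back=2 fwd=0
After 11 (back): cur=L back=1 fwd=1
After 12 (forward): cur=V back=2 fwd=0
After 13 (back): cur=L back=1 fwd=1

Answer: yes yes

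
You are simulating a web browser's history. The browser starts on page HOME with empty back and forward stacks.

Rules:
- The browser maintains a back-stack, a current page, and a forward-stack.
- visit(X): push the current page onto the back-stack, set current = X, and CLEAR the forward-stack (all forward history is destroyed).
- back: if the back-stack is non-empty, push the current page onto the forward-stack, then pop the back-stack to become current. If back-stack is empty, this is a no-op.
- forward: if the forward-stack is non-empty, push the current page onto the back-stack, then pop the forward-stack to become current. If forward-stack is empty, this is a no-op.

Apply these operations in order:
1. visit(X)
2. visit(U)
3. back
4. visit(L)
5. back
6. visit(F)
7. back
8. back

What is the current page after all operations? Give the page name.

Answer: HOME

Derivation:
After 1 (visit(X)): cur=X back=1 fwd=0
After 2 (visit(U)): cur=U back=2 fwd=0
After 3 (back): cur=X back=1 fwd=1
After 4 (visit(L)): cur=L back=2 fwd=0
After 5 (back): cur=X back=1 fwd=1
After 6 (visit(F)): cur=F back=2 fwd=0
After 7 (back): cur=X back=1 fwd=1
After 8 (back): cur=HOME back=0 fwd=2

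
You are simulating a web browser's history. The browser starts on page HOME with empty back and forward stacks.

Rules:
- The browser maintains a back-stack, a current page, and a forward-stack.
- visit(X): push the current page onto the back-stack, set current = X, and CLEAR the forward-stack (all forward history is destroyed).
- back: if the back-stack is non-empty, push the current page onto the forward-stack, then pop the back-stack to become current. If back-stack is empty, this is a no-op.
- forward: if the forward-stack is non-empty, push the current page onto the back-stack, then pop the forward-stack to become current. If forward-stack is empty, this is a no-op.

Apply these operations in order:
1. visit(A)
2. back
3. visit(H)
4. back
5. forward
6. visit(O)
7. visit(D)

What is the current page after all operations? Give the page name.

After 1 (visit(A)): cur=A back=1 fwd=0
After 2 (back): cur=HOME back=0 fwd=1
After 3 (visit(H)): cur=H back=1 fwd=0
After 4 (back): cur=HOME back=0 fwd=1
After 5 (forward): cur=H back=1 fwd=0
After 6 (visit(O)): cur=O back=2 fwd=0
After 7 (visit(D)): cur=D back=3 fwd=0

Answer: D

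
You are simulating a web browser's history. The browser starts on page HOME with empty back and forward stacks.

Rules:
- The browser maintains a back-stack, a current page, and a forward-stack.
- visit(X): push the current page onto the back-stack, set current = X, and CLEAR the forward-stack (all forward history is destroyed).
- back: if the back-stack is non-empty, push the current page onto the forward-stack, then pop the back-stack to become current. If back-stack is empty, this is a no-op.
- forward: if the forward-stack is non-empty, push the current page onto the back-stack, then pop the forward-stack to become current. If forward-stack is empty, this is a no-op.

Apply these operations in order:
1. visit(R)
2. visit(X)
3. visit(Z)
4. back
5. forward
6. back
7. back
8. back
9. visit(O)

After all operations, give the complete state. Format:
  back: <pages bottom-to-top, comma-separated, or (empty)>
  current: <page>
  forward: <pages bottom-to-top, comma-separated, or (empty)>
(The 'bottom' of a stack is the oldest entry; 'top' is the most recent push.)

After 1 (visit(R)): cur=R back=1 fwd=0
After 2 (visit(X)): cur=X back=2 fwd=0
After 3 (visit(Z)): cur=Z back=3 fwd=0
After 4 (back): cur=X back=2 fwd=1
After 5 (forward): cur=Z back=3 fwd=0
After 6 (back): cur=X back=2 fwd=1
After 7 (back): cur=R back=1 fwd=2
After 8 (back): cur=HOME back=0 fwd=3
After 9 (visit(O)): cur=O back=1 fwd=0

Answer: back: HOME
current: O
forward: (empty)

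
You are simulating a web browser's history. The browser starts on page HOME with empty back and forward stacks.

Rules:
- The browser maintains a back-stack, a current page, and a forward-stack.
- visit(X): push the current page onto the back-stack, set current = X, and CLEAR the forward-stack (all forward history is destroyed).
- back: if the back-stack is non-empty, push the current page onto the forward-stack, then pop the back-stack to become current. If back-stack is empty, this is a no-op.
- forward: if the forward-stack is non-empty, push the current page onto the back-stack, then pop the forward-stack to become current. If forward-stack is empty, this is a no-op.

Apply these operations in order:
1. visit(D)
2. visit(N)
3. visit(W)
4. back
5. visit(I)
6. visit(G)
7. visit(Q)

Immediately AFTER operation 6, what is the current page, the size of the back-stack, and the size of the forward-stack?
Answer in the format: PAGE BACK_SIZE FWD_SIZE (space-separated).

After 1 (visit(D)): cur=D back=1 fwd=0
After 2 (visit(N)): cur=N back=2 fwd=0
After 3 (visit(W)): cur=W back=3 fwd=0
After 4 (back): cur=N back=2 fwd=1
After 5 (visit(I)): cur=I back=3 fwd=0
After 6 (visit(G)): cur=G back=4 fwd=0

G 4 0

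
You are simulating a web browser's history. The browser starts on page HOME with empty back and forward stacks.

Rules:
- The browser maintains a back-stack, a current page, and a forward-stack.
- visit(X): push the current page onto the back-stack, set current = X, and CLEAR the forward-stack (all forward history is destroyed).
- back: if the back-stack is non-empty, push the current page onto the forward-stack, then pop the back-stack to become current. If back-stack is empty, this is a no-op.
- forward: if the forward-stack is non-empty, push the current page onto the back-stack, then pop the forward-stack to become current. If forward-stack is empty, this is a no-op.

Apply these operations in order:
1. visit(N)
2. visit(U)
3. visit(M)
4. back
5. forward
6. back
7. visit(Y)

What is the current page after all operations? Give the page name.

After 1 (visit(N)): cur=N back=1 fwd=0
After 2 (visit(U)): cur=U back=2 fwd=0
After 3 (visit(M)): cur=M back=3 fwd=0
After 4 (back): cur=U back=2 fwd=1
After 5 (forward): cur=M back=3 fwd=0
After 6 (back): cur=U back=2 fwd=1
After 7 (visit(Y)): cur=Y back=3 fwd=0

Answer: Y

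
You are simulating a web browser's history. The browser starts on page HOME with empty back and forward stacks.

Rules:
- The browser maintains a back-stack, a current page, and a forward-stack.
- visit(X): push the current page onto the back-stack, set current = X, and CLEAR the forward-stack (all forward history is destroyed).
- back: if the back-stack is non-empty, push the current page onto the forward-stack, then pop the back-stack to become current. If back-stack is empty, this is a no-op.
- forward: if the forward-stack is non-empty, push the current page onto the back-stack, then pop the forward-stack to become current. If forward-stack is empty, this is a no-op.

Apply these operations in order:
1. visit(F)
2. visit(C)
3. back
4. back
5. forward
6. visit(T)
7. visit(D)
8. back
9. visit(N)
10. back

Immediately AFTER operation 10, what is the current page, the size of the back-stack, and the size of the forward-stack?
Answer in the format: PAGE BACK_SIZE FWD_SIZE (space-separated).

After 1 (visit(F)): cur=F back=1 fwd=0
After 2 (visit(C)): cur=C back=2 fwd=0
After 3 (back): cur=F back=1 fwd=1
After 4 (back): cur=HOME back=0 fwd=2
After 5 (forward): cur=F back=1 fwd=1
After 6 (visit(T)): cur=T back=2 fwd=0
After 7 (visit(D)): cur=D back=3 fwd=0
After 8 (back): cur=T back=2 fwd=1
After 9 (visit(N)): cur=N back=3 fwd=0
After 10 (back): cur=T back=2 fwd=1

T 2 1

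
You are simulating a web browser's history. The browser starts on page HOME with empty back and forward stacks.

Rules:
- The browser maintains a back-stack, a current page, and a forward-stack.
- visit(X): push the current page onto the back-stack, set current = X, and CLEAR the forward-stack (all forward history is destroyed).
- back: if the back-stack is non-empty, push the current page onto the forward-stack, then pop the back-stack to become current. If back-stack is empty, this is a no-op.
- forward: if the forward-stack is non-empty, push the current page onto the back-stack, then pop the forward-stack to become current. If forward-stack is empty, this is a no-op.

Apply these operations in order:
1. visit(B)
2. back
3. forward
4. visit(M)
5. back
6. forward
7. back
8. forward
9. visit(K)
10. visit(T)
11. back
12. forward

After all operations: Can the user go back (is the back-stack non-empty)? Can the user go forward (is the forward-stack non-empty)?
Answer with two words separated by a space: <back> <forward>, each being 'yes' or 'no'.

Answer: yes no

Derivation:
After 1 (visit(B)): cur=B back=1 fwd=0
After 2 (back): cur=HOME back=0 fwd=1
After 3 (forward): cur=B back=1 fwd=0
After 4 (visit(M)): cur=M back=2 fwd=0
After 5 (back): cur=B back=1 fwd=1
After 6 (forward): cur=M back=2 fwd=0
After 7 (back): cur=B back=1 fwd=1
After 8 (forward): cur=M back=2 fwd=0
After 9 (visit(K)): cur=K back=3 fwd=0
After 10 (visit(T)): cur=T back=4 fwd=0
After 11 (back): cur=K back=3 fwd=1
After 12 (forward): cur=T back=4 fwd=0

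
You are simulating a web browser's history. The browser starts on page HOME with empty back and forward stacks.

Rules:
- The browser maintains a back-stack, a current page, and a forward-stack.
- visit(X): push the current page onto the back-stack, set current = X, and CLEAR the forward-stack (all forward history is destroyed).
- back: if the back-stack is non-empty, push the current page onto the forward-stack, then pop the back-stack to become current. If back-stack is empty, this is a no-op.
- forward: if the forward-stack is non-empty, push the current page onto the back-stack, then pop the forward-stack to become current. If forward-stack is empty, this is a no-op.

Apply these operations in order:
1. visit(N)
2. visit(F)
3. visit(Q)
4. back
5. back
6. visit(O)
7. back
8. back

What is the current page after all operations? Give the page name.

After 1 (visit(N)): cur=N back=1 fwd=0
After 2 (visit(F)): cur=F back=2 fwd=0
After 3 (visit(Q)): cur=Q back=3 fwd=0
After 4 (back): cur=F back=2 fwd=1
After 5 (back): cur=N back=1 fwd=2
After 6 (visit(O)): cur=O back=2 fwd=0
After 7 (back): cur=N back=1 fwd=1
After 8 (back): cur=HOME back=0 fwd=2

Answer: HOME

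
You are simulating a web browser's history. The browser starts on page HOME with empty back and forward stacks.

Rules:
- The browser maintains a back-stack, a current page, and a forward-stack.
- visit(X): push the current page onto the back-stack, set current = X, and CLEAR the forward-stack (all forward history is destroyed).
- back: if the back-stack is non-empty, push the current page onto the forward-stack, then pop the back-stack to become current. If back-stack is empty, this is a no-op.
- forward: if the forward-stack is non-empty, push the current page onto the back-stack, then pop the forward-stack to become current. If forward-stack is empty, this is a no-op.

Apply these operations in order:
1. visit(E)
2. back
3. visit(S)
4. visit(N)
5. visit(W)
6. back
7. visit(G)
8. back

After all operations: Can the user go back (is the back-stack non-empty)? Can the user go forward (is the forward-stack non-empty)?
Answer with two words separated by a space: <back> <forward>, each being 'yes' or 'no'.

After 1 (visit(E)): cur=E back=1 fwd=0
After 2 (back): cur=HOME back=0 fwd=1
After 3 (visit(S)): cur=S back=1 fwd=0
After 4 (visit(N)): cur=N back=2 fwd=0
After 5 (visit(W)): cur=W back=3 fwd=0
After 6 (back): cur=N back=2 fwd=1
After 7 (visit(G)): cur=G back=3 fwd=0
After 8 (back): cur=N back=2 fwd=1

Answer: yes yes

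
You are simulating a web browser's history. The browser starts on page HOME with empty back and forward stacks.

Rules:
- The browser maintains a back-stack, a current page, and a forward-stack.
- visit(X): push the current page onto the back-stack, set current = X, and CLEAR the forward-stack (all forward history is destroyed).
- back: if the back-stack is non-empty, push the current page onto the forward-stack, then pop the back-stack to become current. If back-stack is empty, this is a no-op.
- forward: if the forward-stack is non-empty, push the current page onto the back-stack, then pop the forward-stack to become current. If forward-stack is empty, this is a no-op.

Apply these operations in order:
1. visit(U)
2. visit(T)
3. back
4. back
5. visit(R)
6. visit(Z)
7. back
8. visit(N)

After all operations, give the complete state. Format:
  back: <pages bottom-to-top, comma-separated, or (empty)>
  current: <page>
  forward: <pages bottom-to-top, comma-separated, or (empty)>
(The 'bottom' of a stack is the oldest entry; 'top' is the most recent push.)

Answer: back: HOME,R
current: N
forward: (empty)

Derivation:
After 1 (visit(U)): cur=U back=1 fwd=0
After 2 (visit(T)): cur=T back=2 fwd=0
After 3 (back): cur=U back=1 fwd=1
After 4 (back): cur=HOME back=0 fwd=2
After 5 (visit(R)): cur=R back=1 fwd=0
After 6 (visit(Z)): cur=Z back=2 fwd=0
After 7 (back): cur=R back=1 fwd=1
After 8 (visit(N)): cur=N back=2 fwd=0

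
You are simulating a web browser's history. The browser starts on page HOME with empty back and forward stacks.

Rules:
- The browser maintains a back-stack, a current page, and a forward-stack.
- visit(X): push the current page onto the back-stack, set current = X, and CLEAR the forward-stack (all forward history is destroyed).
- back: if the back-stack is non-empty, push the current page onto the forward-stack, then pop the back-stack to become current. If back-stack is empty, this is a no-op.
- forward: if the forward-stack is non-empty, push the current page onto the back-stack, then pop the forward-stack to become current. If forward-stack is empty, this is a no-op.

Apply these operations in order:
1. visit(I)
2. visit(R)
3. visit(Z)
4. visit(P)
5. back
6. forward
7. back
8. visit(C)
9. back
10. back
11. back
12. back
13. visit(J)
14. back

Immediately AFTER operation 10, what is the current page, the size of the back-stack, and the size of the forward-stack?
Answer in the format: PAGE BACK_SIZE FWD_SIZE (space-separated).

After 1 (visit(I)): cur=I back=1 fwd=0
After 2 (visit(R)): cur=R back=2 fwd=0
After 3 (visit(Z)): cur=Z back=3 fwd=0
After 4 (visit(P)): cur=P back=4 fwd=0
After 5 (back): cur=Z back=3 fwd=1
After 6 (forward): cur=P back=4 fwd=0
After 7 (back): cur=Z back=3 fwd=1
After 8 (visit(C)): cur=C back=4 fwd=0
After 9 (back): cur=Z back=3 fwd=1
After 10 (back): cur=R back=2 fwd=2

R 2 2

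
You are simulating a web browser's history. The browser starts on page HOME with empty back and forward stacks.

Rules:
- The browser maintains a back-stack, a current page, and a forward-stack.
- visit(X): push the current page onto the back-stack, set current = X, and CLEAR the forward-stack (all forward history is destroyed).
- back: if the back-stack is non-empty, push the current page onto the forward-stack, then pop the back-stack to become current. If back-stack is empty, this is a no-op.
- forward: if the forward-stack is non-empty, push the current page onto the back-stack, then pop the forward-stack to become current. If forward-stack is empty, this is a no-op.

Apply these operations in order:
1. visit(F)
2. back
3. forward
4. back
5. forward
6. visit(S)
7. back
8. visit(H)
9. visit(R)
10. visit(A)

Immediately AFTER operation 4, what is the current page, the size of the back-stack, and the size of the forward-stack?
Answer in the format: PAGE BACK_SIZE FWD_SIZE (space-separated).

After 1 (visit(F)): cur=F back=1 fwd=0
After 2 (back): cur=HOME back=0 fwd=1
After 3 (forward): cur=F back=1 fwd=0
After 4 (back): cur=HOME back=0 fwd=1

HOME 0 1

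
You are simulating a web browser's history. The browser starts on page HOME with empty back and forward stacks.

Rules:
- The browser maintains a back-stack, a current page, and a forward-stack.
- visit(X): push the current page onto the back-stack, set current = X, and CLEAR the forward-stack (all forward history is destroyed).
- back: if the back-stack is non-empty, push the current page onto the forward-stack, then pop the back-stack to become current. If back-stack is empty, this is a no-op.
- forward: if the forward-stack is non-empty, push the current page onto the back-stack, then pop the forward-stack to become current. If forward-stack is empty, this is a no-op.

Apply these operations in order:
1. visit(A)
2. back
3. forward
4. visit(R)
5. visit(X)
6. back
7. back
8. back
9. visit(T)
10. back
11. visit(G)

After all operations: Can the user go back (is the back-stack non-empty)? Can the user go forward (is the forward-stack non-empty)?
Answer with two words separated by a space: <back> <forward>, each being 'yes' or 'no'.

Answer: yes no

Derivation:
After 1 (visit(A)): cur=A back=1 fwd=0
After 2 (back): cur=HOME back=0 fwd=1
After 3 (forward): cur=A back=1 fwd=0
After 4 (visit(R)): cur=R back=2 fwd=0
After 5 (visit(X)): cur=X back=3 fwd=0
After 6 (back): cur=R back=2 fwd=1
After 7 (back): cur=A back=1 fwd=2
After 8 (back): cur=HOME back=0 fwd=3
After 9 (visit(T)): cur=T back=1 fwd=0
After 10 (back): cur=HOME back=0 fwd=1
After 11 (visit(G)): cur=G back=1 fwd=0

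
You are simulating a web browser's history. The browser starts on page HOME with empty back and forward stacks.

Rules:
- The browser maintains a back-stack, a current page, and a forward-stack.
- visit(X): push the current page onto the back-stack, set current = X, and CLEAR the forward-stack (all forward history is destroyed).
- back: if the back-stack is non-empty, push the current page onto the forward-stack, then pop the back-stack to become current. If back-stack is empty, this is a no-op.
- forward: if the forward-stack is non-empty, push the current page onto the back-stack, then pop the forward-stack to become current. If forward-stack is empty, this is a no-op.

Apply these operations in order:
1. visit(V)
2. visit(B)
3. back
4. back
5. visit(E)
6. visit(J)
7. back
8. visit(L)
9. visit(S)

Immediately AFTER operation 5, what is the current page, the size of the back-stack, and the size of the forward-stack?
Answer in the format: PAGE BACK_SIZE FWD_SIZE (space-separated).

After 1 (visit(V)): cur=V back=1 fwd=0
After 2 (visit(B)): cur=B back=2 fwd=0
After 3 (back): cur=V back=1 fwd=1
After 4 (back): cur=HOME back=0 fwd=2
After 5 (visit(E)): cur=E back=1 fwd=0

E 1 0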